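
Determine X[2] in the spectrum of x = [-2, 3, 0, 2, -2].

X[2] = Σ(n=0 to 4) x[n] · ω_5^(2n) where ω_5 = e^(-2πi/5)
= (-2)·ω_5^0 + (3)·ω_5^2 + (0)·ω_5^4 + (2)·ω_5^6 + (-2)·ω_5^8

X[2] = -2.1910-4.8410i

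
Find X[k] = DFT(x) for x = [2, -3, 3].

X[k] = Σ(n=0 to 2) x[n] · ω_3^(nk)
where ω_3 = e^(-2πi/3)

Computing each X[k]:
X[0] = 2
X[1] = 2.0000+5.1962i
X[2] = 2.0000-5.1962i

X = [2, 2.0000+5.1962i, 2.0000-5.1962i]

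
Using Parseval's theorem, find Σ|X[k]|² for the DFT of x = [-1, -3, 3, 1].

Parseval: Σ|x[n]|² = (1/N)Σ|X[k]|², so Σ|X[k]|² = N·Σ|x[n]|² = 4·20.0000

Σ|X[k]|² = N·Σ|x[n]|² = 4·20.0000 = 80.0000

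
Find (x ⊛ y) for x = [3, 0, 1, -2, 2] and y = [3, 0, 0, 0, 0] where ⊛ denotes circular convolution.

(x ⊛ y)[n] = Σ(m=0 to 4) x[m] · y[(n-m) mod 5]

Computing each output sample:
(x ⊛ y)[0] = 9
(x ⊛ y)[1] = 0
(x ⊛ y)[2] = 3
(x ⊛ y)[3] = -6
(x ⊛ y)[4] = 6

x ⊛ y = [9, 0, 3, -6, 6]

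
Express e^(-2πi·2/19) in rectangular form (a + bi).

ω_19^2 = e^(-2πi·2/19)
= cos(-2π·2/19) + i·sin(-2π·2/19)
= cos(-4π/19) + i·sin(-4π/19)

ω_19^2 = cos(-4π/19) + i·sin(-4π/19) = 0.7891-0.6142i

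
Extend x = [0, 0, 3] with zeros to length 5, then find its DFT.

Original 3-point DFT: [3, -1.5000+2.5981i, -1.5000-2.5981i]
Zero-padded 5-point DFT provides frequency interpolation.

DFT_5([x, 0, ...]) = [3, -2.4271-1.7634i, 0.9271+2.8532i, 0.9271-2.8532i, -2.4271+1.7634i]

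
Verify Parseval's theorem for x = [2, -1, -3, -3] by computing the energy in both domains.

Time domain:
Σ|x[n]|² = |2|² + |-1|² + |-3|² + |-3|² = 23.0000

Frequency domain:
(1/4)Σ|X[k]|² = (1/4)(|-5|² + |5-2i|² + |3|² + |5+2i|²) = (1/4)·92.0000 = 23.0000

Both sides agree, confirming Parseval's theorem.

Σ|x[n]|² = (1/N)Σ|X[k]|² = 23.0000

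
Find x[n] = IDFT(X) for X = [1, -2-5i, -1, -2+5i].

x[n] = (1/4) Σ(k=0 to 3) X[k] · e^(2πikn/4)

Computing each x[n]:
x[0] = -1
x[1] = 3
x[2] = 1
x[3] = -2

x = [-1, 3, 1, -2]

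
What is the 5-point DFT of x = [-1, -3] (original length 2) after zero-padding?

Original 2-point DFT: [-4, 2]
Zero-padded 5-point DFT provides frequency interpolation.

DFT_5([x, 0, ...]) = [-4, -1.9271+2.8532i, 1.4271+1.7634i, 1.4271-1.7634i, -1.9271-2.8532i]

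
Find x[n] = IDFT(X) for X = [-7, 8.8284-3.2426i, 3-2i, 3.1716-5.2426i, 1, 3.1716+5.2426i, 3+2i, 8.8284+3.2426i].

x[n] = (1/8) Σ(k=0 to 7) X[k] · e^(2πikn/8)

Computing each x[n]:
x[0] = 3
x[1] = 2
x[2] = -2
x[3] = -1
x[4] = -3
x[5] = -3
x[6] = -1
x[7] = -2

x = [3, 2, -2, -1, -3, -3, -1, -2]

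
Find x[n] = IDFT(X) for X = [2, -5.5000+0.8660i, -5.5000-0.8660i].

x[n] = (1/3) Σ(k=0 to 2) X[k] · e^(2πikn/3)

Computing each x[n]:
x[0] = -3
x[1] = 2
x[2] = 3

x = [-3, 2, 3]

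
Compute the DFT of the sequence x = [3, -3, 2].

X[k] = Σ(n=0 to 2) x[n] · ω_3^(nk)
where ω_3 = e^(-2πi/3)

Computing each X[k]:
X[0] = 2
X[1] = 3.5000+4.3301i
X[2] = 3.5000-4.3301i

X = [2, 3.5000+4.3301i, 3.5000-4.3301i]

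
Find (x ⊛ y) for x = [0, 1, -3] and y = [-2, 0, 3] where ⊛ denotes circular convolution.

(x ⊛ y)[n] = Σ(m=0 to 2) x[m] · y[(n-m) mod 3]

Computing each output sample:
(x ⊛ y)[0] = 3
(x ⊛ y)[1] = -11
(x ⊛ y)[2] = 6

x ⊛ y = [3, -11, 6]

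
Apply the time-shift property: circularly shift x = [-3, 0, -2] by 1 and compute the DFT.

Time shift by 1: X_shifted[k] = ω_3^(1k) · X[k]
Shifted x = [-2, -3, 0]

DFT(x[n-1]) = [-5, -0.5000+2.5981i, -0.5000-2.5981i]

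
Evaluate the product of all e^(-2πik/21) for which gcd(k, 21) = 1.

The primitive 21st roots of unity are ω_21^k for k coprime to 21: k ∈ {1, 2, 4, 5, 8, 10, 11, 13, 16, 17, 19, 20}
Their product equals the constant term of the cyclotomic polynomial Φ_21(x) up to sign.
For n ≥ 3, the product of all primitive nth roots of unity is 1. (For n=1 it is 1; for n=2 it is -1.)

1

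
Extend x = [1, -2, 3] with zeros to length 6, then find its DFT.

Original 3-point DFT: [2, 0.5000+4.3301i, 0.5000-4.3301i]
Zero-padded 6-point DFT provides frequency interpolation.

DFT_6([x, 0, ...]) = [2, -1.5000-0.8660i, 0.5000+4.3301i, 6, 0.5000-4.3301i, -1.5000+0.8660i]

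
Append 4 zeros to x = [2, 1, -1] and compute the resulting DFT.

Original 3-point DFT: [2, 2.0000-1.7321i, 2.0000+1.7321i]
Zero-padded 7-point DFT provides frequency interpolation.

DFT_7([x, 0, ...]) = [2, 2.8460+0.1931i, 2.6784-1.4088i, 0.4755-1.2157i, 0.4755+1.2157i, 2.6784+1.4088i, 2.8460-0.1931i]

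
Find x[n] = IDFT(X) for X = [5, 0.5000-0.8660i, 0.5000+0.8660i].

x[n] = (1/3) Σ(k=0 to 2) X[k] · e^(2πikn/3)

Computing each x[n]:
x[0] = 2
x[1] = 2
x[2] = 1

x = [2, 2, 1]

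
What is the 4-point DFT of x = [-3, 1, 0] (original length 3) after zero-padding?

Original 3-point DFT: [-2, -3.5000-0.8660i, -3.5000+0.8660i]
Zero-padded 4-point DFT provides frequency interpolation.

DFT_4([x, 0, ...]) = [-2, -3-1i, -4, -3+1i]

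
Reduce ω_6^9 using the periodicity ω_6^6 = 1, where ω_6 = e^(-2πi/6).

Since ω_6^6 = 1, powers reduce modulo 6.
9 mod 6 = 3
So ω_6^9 = ω_6^3 = e^(-2πi·3/6)

ω_6^9 = ω_6^3 = -1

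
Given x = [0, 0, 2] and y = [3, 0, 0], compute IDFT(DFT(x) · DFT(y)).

(x ⊛ y)[n] = Σ(m=0 to 2) x[m] · y[(n-m) mod 3]

Computing each output sample:
(x ⊛ y)[0] = 0
(x ⊛ y)[1] = 0
(x ⊛ y)[2] = 6

x ⊛ y = [0, 0, 6]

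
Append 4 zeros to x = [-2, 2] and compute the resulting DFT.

Original 2-point DFT: [0, -4]
Zero-padded 6-point DFT provides frequency interpolation.

DFT_6([x, 0, ...]) = [0, -1.0000-1.7321i, -3.0000-1.7321i, -4, -3.0000+1.7321i, -1.0000+1.7321i]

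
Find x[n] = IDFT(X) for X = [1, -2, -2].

x[n] = (1/3) Σ(k=0 to 2) X[k] · e^(2πikn/3)

Computing each x[n]:
x[0] = -1
x[1] = 1
x[2] = 1

x = [-1, 1, 1]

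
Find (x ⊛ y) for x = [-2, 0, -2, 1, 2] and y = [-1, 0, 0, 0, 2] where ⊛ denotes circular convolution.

(x ⊛ y)[n] = Σ(m=0 to 4) x[m] · y[(n-m) mod 5]

Computing each output sample:
(x ⊛ y)[0] = 2
(x ⊛ y)[1] = -4
(x ⊛ y)[2] = 4
(x ⊛ y)[3] = 3
(x ⊛ y)[4] = -6

x ⊛ y = [2, -4, 4, 3, -6]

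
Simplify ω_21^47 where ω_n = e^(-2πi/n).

Since ω_21^21 = 1, powers reduce modulo 21.
47 mod 21 = 5
So ω_21^47 = ω_21^5 = e^(-2πi·5/21)

ω_21^47 = ω_21^5 = 0.0747-0.9972i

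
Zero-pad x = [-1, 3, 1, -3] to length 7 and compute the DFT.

Original 4-point DFT: [0, -2-6i, 0, -2+6i]
Zero-padded 7-point DFT provides frequency interpolation.

DFT_7([x, 0, ...]) = [0, 3.3509-2.0188i, -4.4390-4.8364i, -2.4119+2.4050i, -2.4119-2.4050i, -4.4390+4.8364i, 3.3509+2.0188i]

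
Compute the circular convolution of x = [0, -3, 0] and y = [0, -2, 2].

(x ⊛ y)[n] = Σ(m=0 to 2) x[m] · y[(n-m) mod 3]

Computing each output sample:
(x ⊛ y)[0] = -6
(x ⊛ y)[1] = 0
(x ⊛ y)[2] = 6

x ⊛ y = [-6, 0, 6]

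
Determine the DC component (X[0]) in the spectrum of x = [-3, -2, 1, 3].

X[0] = Σ(n=0 to 3) x[n] · ω_4^0 = Σ x[n]
= (-3) + (-2) + (1) + (3)

X[0] = -1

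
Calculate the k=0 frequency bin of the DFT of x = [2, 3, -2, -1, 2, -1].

X[0] = Σ(n=0 to 5) x[n] · ω_6^0 = Σ x[n]
= (2) + (3) + (-2) + (-1) + (2) + (-1)

X[0] = 3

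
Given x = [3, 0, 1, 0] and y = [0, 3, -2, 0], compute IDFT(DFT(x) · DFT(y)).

(x ⊛ y)[n] = Σ(m=0 to 3) x[m] · y[(n-m) mod 4]

Computing each output sample:
(x ⊛ y)[0] = -2
(x ⊛ y)[1] = 9
(x ⊛ y)[2] = -6
(x ⊛ y)[3] = 3

x ⊛ y = [-2, 9, -6, 3]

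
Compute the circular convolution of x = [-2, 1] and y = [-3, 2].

(x ⊛ y)[n] = Σ(m=0 to 1) x[m] · y[(n-m) mod 2]

Computing each output sample:
(x ⊛ y)[0] = 8
(x ⊛ y)[1] = -7

x ⊛ y = [8, -7]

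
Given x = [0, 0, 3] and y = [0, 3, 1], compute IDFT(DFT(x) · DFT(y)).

(x ⊛ y)[n] = Σ(m=0 to 2) x[m] · y[(n-m) mod 3]

Computing each output sample:
(x ⊛ y)[0] = 9
(x ⊛ y)[1] = 3
(x ⊛ y)[2] = 0

x ⊛ y = [9, 3, 0]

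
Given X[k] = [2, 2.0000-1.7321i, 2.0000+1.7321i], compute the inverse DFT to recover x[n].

x[n] = (1/3) Σ(k=0 to 2) X[k] · e^(2πikn/3)

Computing each x[n]:
x[0] = 2
x[1] = 1
x[2] = -1

x = [2, 1, -1]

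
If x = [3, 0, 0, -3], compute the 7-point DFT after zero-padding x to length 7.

Original 4-point DFT: [0, 3-3i, 6, 3+3i]
Zero-padded 7-point DFT provides frequency interpolation.

DFT_7([x, 0, ...]) = [0, 5.7029+1.3017i, 1.1295-2.3455i, 3.6676+2.9248i, 3.6676-2.9248i, 1.1295+2.3455i, 5.7029-1.3017i]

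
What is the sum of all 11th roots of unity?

Sum of all nth roots of unity equals 0 for n > 1 (geometric series with r ≠ 1).

0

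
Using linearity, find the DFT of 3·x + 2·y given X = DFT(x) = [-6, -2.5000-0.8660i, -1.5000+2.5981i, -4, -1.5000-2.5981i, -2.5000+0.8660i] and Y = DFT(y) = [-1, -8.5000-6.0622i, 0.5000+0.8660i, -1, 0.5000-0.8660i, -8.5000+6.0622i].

By linearity: DFT(3x + 2y) = 3·DFT(x) + 2·DFT(y)
= 3·[-6, -2.5000-0.8660i, -1.5000+2.5981i, -4, -1.5000-2.5981i, -2.5000+0.8660i] + 2·[-1, -8.5000-6.0622i, 0.5000+0.8660i, -1, 0.5000-0.8660i, -8.5000+6.0622i]

Computing element-wise:
Z[0] = 3·(-6) + 2·(-1) = -20
Z[1] = 3·(-2.5000-0.8660i) + 2·(-8.5000-6.0622i) = -24.5000-14.7224i
Z[2] = 3·(-1.5000+2.5981i) + 2·(0.5000+0.8660i) = -3.5000+9.5263i
Z[3] = 3·(-4) + 2·(-1) = -14
Z[4] = 3·(-1.5000-2.5981i) + 2·(0.5000-0.8660i) = -3.5000-9.5263i
Z[5] = 3·(-2.5000+0.8660i) + 2·(-8.5000+6.0622i) = -24.5000+14.7224i

DFT(3x + 2y) = 3·X + 2·Y = [-20, -24.5000-14.7224i, -3.5000+9.5263i, -14, -3.5000-9.5263i, -24.5000+14.7224i]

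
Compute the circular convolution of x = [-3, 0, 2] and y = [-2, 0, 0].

(x ⊛ y)[n] = Σ(m=0 to 2) x[m] · y[(n-m) mod 3]

Computing each output sample:
(x ⊛ y)[0] = 6
(x ⊛ y)[1] = 0
(x ⊛ y)[2] = -4

x ⊛ y = [6, 0, -4]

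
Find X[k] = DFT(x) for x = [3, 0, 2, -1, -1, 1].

X[k] = Σ(n=0 to 5) x[n] · ω_6^(nk)
where ω_6 = e^(-2πi/6)

Computing each X[k]:
X[0] = 4
X[1] = 4.0000-1.7321i
X[2] = 1.0000+3.4641i
X[3] = 4
X[4] = 1.0000-3.4641i
X[5] = 4.0000+1.7321i

X = [4, 4.0000-1.7321i, 1.0000+3.4641i, 4, 1.0000-3.4641i, 4.0000+1.7321i]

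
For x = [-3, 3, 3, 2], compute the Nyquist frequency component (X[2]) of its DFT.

X[2] = Σ(n=0 to 3) x[n] · ω_4^(2n) where ω_4 = e^(-2πi/4)
= (-3)·ω_4^0 + (3)·ω_4^2 + (3)·ω_4^4 + (2)·ω_4^6

X[2] = -5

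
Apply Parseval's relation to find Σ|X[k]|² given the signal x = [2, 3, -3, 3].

Parseval: Σ|x[n]|² = (1/N)Σ|X[k]|², so Σ|X[k]|² = N·Σ|x[n]|² = 4·31.0000

Σ|X[k]|² = N·Σ|x[n]|² = 4·31.0000 = 124.0000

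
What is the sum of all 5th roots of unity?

Sum of all nth roots of unity equals 0 for n > 1 (geometric series with r ≠ 1).

0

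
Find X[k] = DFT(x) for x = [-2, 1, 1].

X[k] = Σ(n=0 to 2) x[n] · ω_3^(nk)
where ω_3 = e^(-2πi/3)

Computing each X[k]:
X[0] = 0
X[1] = -3
X[2] = -3

X = [0, -3, -3]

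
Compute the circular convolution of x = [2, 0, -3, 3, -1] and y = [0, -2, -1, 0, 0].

(x ⊛ y)[n] = Σ(m=0 to 4) x[m] · y[(n-m) mod 5]

Computing each output sample:
(x ⊛ y)[0] = -1
(x ⊛ y)[1] = -3
(x ⊛ y)[2] = -2
(x ⊛ y)[3] = 6
(x ⊛ y)[4] = -3

x ⊛ y = [-1, -3, -2, 6, -3]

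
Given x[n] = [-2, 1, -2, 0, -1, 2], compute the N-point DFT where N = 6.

X[k] = Σ(n=0 to 5) x[n] · ω_6^(nk)
where ω_6 = e^(-2πi/6)

Computing each X[k]:
X[0] = -2
X[1] = 1.0000+1.7321i
X[2] = -2
X[3] = -8
X[4] = -2
X[5] = 1.0000-1.7321i

X = [-2, 1.0000+1.7321i, -2, -8, -2, 1.0000-1.7321i]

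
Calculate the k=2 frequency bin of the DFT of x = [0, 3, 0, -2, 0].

X[2] = Σ(n=0 to 4) x[n] · ω_5^(2n) where ω_5 = e^(-2πi/5)
= (0)·ω_5^0 + (3)·ω_5^2 + (0)·ω_5^4 + (-2)·ω_5^6 + (0)·ω_5^8

X[2] = -3.0451+0.1388i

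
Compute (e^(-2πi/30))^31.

Since ω_30^30 = 1, powers reduce modulo 30.
31 mod 30 = 1
So ω_30^31 = ω_30^1 = e^(-2πi·1/30)

ω_30^31 = ω_30^1 = 0.9781-0.2079i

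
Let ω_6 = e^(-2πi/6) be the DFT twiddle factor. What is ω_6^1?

ω_6^1 = e^(-2πi·1/6)
= cos(-2π·1/6) + i·sin(-2π·1/6)
= cos(-2π/6) + i·sin(-2π/6)

ω_6^1 = cos(-2π/6) + i·sin(-2π/6) = 0.5000-0.8660i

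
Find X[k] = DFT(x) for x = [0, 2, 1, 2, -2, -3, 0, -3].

X[k] = Σ(n=0 to 7) x[n] · ω_8^(nk)
where ω_8 = e^(-2πi/8)

Computing each X[k]:
X[0] = -3
X[1] = 2.0000-8.0711i
X[2] = -3
X[3] = 2.0000-6.0711i
X[4] = 1
X[5] = 2.0000+6.0711i
X[6] = -3
X[7] = 2.0000+8.0711i

X = [-3, 2.0000-8.0711i, -3, 2.0000-6.0711i, 1, 2.0000+6.0711i, -3, 2.0000+8.0711i]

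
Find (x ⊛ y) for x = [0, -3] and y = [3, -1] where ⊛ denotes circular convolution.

(x ⊛ y)[n] = Σ(m=0 to 1) x[m] · y[(n-m) mod 2]

Computing each output sample:
(x ⊛ y)[0] = 3
(x ⊛ y)[1] = -9

x ⊛ y = [3, -9]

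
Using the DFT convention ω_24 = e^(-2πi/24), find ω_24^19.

ω_24^19 = e^(-2πi·19/24)
= cos(-2π·19/24) + i·sin(-2π·19/24)
= cos(-38π/24) + i·sin(-38π/24)

ω_24^19 = cos(-38π/24) + i·sin(-38π/24) = 0.2588+0.9659i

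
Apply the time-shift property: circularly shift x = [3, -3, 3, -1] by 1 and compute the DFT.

Time shift by 1: X_shifted[k] = ω_4^(1k) · X[k]
Shifted x = [-1, 3, -3, 3]

DFT(x[n-1]) = [2, 2, -10, 2]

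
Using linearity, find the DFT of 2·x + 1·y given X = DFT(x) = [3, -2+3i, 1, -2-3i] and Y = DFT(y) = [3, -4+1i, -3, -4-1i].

By linearity: DFT(2x + 1y) = 2·DFT(x) + 1·DFT(y)
= 2·[3, -2+3i, 1, -2-3i] + 1·[3, -4+1i, -3, -4-1i]

Computing element-wise:
Z[0] = 2·(3) + 1·(3) = 9
Z[1] = 2·(-2+3i) + 1·(-4+1i) = -8+7i
Z[2] = 2·(1) + 1·(-3) = -1
Z[3] = 2·(-2-3i) + 1·(-4-1i) = -8-7i

DFT(2x + 1y) = 2·X + 1·Y = [9, -8+7i, -1, -8-7i]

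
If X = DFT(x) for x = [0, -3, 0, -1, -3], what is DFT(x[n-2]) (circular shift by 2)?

Time shift by 2: X_shifted[k] = ω_5^(2k) · X[k]
Shifted x = [-1, -3, 0, -3, 0]

DFT(x[n-2]) = [-7, 0.5000+1.0898i, 0.5000+4.6165i, 0.5000-4.6165i, 0.5000-1.0898i]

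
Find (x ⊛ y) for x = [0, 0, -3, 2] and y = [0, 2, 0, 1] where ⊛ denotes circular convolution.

(x ⊛ y)[n] = Σ(m=0 to 3) x[m] · y[(n-m) mod 4]

Computing each output sample:
(x ⊛ y)[0] = 4
(x ⊛ y)[1] = -3
(x ⊛ y)[2] = 2
(x ⊛ y)[3] = -6

x ⊛ y = [4, -3, 2, -6]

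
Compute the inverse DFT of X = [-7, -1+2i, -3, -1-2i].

x[n] = (1/4) Σ(k=0 to 3) X[k] · e^(2πikn/4)

Computing each x[n]:
x[0] = -3
x[1] = -2
x[2] = -2
x[3] = 0

x = [-3, -2, -2, 0]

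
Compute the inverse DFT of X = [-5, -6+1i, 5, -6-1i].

x[n] = (1/4) Σ(k=0 to 3) X[k] · e^(2πikn/4)

Computing each x[n]:
x[0] = -3
x[1] = -3
x[2] = 3
x[3] = -2

x = [-3, -3, 3, -2]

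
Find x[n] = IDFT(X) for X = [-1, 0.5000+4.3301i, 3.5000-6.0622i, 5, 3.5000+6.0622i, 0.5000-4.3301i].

x[n] = (1/6) Σ(k=0 to 5) X[k] · e^(2πikn/6)

Computing each x[n]:
x[0] = 2
x[1] = -1
x[2] = -3
x[3] = 0
x[4] = 3
x[5] = -2

x = [2, -1, -3, 0, 3, -2]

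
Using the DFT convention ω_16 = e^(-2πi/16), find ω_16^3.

ω_16^3 = e^(-2πi·3/16)
= cos(-2π·3/16) + i·sin(-2π·3/16)
= cos(-6π/16) + i·sin(-6π/16)

ω_16^3 = cos(-6π/16) + i·sin(-6π/16) = 0.3827-0.9239i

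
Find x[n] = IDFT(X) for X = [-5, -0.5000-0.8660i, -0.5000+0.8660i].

x[n] = (1/3) Σ(k=0 to 2) X[k] · e^(2πikn/3)

Computing each x[n]:
x[0] = -2
x[1] = -1
x[2] = -2

x = [-2, -1, -2]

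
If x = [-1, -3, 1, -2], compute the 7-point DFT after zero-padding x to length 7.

Original 4-point DFT: [-5, -2+1i, 5, -2-1i]
Zero-padded 7-point DFT provides frequency interpolation.

DFT_7([x, 0, ...]) = [-5, -1.2911+2.2383i, -2.4804+1.7950i, 2.7714+4.0333i, 2.7714-4.0333i, -2.4804-1.7950i, -1.2911-2.2383i]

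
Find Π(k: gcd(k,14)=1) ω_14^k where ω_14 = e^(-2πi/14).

The primitive 14th roots of unity are ω_14^k for k coprime to 14: k ∈ {1, 3, 5, 9, 11, 13}
Their product equals the constant term of the cyclotomic polynomial Φ_14(x) up to sign.
For n ≥ 3, the product of all primitive nth roots of unity is 1. (For n=1 it is 1; for n=2 it is -1.)

1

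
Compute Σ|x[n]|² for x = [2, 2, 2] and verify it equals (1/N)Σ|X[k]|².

Time domain:
Σ|x[n]|² = |2|² + |2|² + |2|² = 12.0000

Frequency domain:
(1/3)Σ|X[k]|² = (1/3)(|6|² + |0|² + |0|²) = (1/3)·36.0000 = 12.0000

Both sides agree, confirming Parseval's theorem.

Σ|x[n]|² = (1/N)Σ|X[k]|² = 12.0000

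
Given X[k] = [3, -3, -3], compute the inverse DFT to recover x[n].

x[n] = (1/3) Σ(k=0 to 2) X[k] · e^(2πikn/3)

Computing each x[n]:
x[0] = -1
x[1] = 2
x[2] = 2

x = [-1, 2, 2]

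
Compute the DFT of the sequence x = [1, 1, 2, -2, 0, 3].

X[k] = Σ(n=0 to 5) x[n] · ω_6^(nk)
where ω_6 = e^(-2πi/6)

Computing each X[k]:
X[0] = 5
X[1] = 4
X[2] = -4.0000+3.4641i
X[3] = 1
X[4] = -4.0000-3.4641i
X[5] = 4

X = [5, 4, -4.0000+3.4641i, 1, -4.0000-3.4641i, 4]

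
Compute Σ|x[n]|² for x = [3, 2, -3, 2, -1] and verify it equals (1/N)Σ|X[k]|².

Time domain:
Σ|x[n]|² = |3|² + |2|² + |-3|² + |2|² + |-1|² = 27.0000

Frequency domain:
(1/5)Σ|X[k]|² = (1/5)(|3|² + |4.1180+0.0858i|² + |1.8820-6.5186i|² + |1.8820+6.5186i|² + |4.1180-0.0858i|²) = (1/5)·135.0000 = 27.0000

Both sides agree, confirming Parseval's theorem.

Σ|x[n]|² = (1/N)Σ|X[k]|² = 27.0000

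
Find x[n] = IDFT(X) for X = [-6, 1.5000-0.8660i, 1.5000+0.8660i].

x[n] = (1/3) Σ(k=0 to 2) X[k] · e^(2πikn/3)

Computing each x[n]:
x[0] = -1
x[1] = -2
x[2] = -3

x = [-1, -2, -3]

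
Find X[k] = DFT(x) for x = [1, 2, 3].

X[k] = Σ(n=0 to 2) x[n] · ω_3^(nk)
where ω_3 = e^(-2πi/3)

Computing each X[k]:
X[0] = 6
X[1] = -1.5000+0.8660i
X[2] = -1.5000-0.8660i

X = [6, -1.5000+0.8660i, -1.5000-0.8660i]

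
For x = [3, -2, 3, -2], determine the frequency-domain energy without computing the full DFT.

Parseval: Σ|x[n]|² = (1/N)Σ|X[k]|², so Σ|X[k]|² = N·Σ|x[n]|² = 4·26.0000

Σ|X[k]|² = N·Σ|x[n]|² = 4·26.0000 = 104.0000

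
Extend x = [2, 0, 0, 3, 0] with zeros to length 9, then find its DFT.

Original 5-point DFT: [5, -0.4271+1.7634i, 2.9271-2.8532i, 2.9271+2.8532i, -0.4271-1.7634i]
Zero-padded 9-point DFT provides frequency interpolation.

DFT_9([x, 0, ...]) = [5, 0.5000-2.5981i, 0.5000+2.5981i, 5, 0.5000-2.5981i, 0.5000+2.5981i, 5, 0.5000-2.5981i, 0.5000+2.5981i]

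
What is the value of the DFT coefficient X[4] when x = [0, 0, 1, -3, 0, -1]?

X[4] = Σ(n=0 to 5) x[n] · ω_6^(4n) where ω_6 = e^(-2πi/6)
= (0)·ω_6^0 + (0)·ω_6^4 + (1)·ω_6^8 + (-3)·ω_6^12 + (0)·ω_6^16 + (-1)·ω_6^20

X[4] = -3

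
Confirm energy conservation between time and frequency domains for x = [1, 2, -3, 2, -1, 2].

Time domain:
Σ|x[n]|² = |1|² + |2|² + |-3|² + |2|² + |-1|² + |2|² = 23.0000

Frequency domain:
(1/6)Σ|X[k]|² = (1/6)(|3|² + |3.0000+1.7321i|² + |3.0000-1.7321i|² + |-9|² + |3.0000+1.7321i|² + |3.0000-1.7321i|²) = (1/6)·138.0000 = 23.0000

Both sides agree, confirming Parseval's theorem.

Σ|x[n]|² = (1/N)Σ|X[k]|² = 23.0000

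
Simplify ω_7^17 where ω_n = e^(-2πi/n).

Since ω_7^7 = 1, powers reduce modulo 7.
17 mod 7 = 3
So ω_7^17 = ω_7^3 = e^(-2πi·3/7)

ω_7^17 = ω_7^3 = -0.9010-0.4339i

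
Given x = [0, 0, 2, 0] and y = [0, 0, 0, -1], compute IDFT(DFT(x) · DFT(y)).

(x ⊛ y)[n] = Σ(m=0 to 3) x[m] · y[(n-m) mod 4]

Computing each output sample:
(x ⊛ y)[0] = 0
(x ⊛ y)[1] = -2
(x ⊛ y)[2] = 0
(x ⊛ y)[3] = 0

x ⊛ y = [0, -2, 0, 0]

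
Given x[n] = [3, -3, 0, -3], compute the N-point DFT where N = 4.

X[k] = Σ(n=0 to 3) x[n] · ω_4^(nk)
where ω_4 = e^(-2πi/4)

Computing each X[k]:
X[0] = -3
X[1] = 3
X[2] = 9
X[3] = 3

X = [-3, 3, 9, 3]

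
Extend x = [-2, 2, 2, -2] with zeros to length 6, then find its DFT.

Original 4-point DFT: [0, -4-4i, 0, -4+4i]
Zero-padded 6-point DFT provides frequency interpolation.

DFT_6([x, 0, ...]) = [0, -3.4641i, -6, 0, -6, 3.4641i]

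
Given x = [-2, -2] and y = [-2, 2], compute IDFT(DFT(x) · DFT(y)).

(x ⊛ y)[n] = Σ(m=0 to 1) x[m] · y[(n-m) mod 2]

Computing each output sample:
(x ⊛ y)[0] = 0
(x ⊛ y)[1] = 0

x ⊛ y = [0, 0]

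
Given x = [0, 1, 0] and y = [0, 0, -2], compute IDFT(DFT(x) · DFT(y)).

(x ⊛ y)[n] = Σ(m=0 to 2) x[m] · y[(n-m) mod 3]

Computing each output sample:
(x ⊛ y)[0] = -2
(x ⊛ y)[1] = 0
(x ⊛ y)[2] = 0

x ⊛ y = [-2, 0, 0]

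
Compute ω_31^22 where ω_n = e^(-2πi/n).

ω_31^22 = e^(-2πi·22/31)
= cos(-2π·22/31) + i·sin(-2π·22/31)
= cos(-44π/31) + i·sin(-44π/31)

ω_31^22 = cos(-44π/31) + i·sin(-44π/31) = -0.2507+0.9681i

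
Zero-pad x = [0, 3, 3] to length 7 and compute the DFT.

Original 3-point DFT: [6, -3, -3]
Zero-padded 7-point DFT provides frequency interpolation.

DFT_7([x, 0, ...]) = [6, 1.2029-5.2703i, -3.3705-1.6231i, -0.8324+1.0438i, -0.8324-1.0438i, -3.3705+1.6231i, 1.2029+5.2703i]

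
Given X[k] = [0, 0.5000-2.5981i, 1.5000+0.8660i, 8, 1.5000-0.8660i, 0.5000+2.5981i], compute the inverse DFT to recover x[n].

x[n] = (1/6) Σ(k=0 to 5) X[k] · e^(2πikn/6)

Computing each x[n]:
x[0] = 2
x[1] = -1
x[2] = 2
x[3] = -1
x[4] = 0
x[5] = -2

x = [2, -1, 2, -1, 0, -2]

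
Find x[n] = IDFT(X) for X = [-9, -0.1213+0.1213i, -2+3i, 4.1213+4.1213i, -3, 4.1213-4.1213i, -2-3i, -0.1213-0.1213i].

x[n] = (1/8) Σ(k=0 to 7) X[k] · e^(2πikn/8)

Computing each x[n]:
x[0] = -1
x[1] = -3
x[2] = 0
x[3] = 0
x[4] = -3
x[5] = 0
x[6] = -2
x[7] = 0

x = [-1, -3, 0, 0, -3, 0, -2, 0]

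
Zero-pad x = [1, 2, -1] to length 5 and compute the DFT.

Original 3-point DFT: [2, 0.5000-2.5981i, 0.5000+2.5981i]
Zero-padded 5-point DFT provides frequency interpolation.

DFT_5([x, 0, ...]) = [2, 2.4271-1.3143i, -0.9271-2.1266i, -0.9271+2.1266i, 2.4271+1.3143i]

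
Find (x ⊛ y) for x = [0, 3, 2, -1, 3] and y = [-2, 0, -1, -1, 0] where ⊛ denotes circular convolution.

(x ⊛ y)[n] = Σ(m=0 to 4) x[m] · y[(n-m) mod 5]

Computing each output sample:
(x ⊛ y)[0] = -1
(x ⊛ y)[1] = -8
(x ⊛ y)[2] = -7
(x ⊛ y)[3] = -1
(x ⊛ y)[4] = -11

x ⊛ y = [-1, -8, -7, -1, -11]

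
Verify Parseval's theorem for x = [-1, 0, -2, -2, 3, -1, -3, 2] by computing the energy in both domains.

Time domain:
Σ|x[n]|² = |-1|² + |0|² + |-2|² + |-2|² + |3|² + |-1|² + |-3|² + |2|² = 32.0000

Frequency domain:
(1/8)Σ|X[k]|² = (1/8)(|-4|² + |-0.4645+1.1213i|² + |7+1i|² + |-7.5355+3.1213i|² + |-2|² + |-7.5355-3.1213i|² + |7-1i|² + |-0.4645-1.1213i|²) = (1/8)·256.0000 = 32.0000

Both sides agree, confirming Parseval's theorem.

Σ|x[n]|² = (1/N)Σ|X[k]|² = 32.0000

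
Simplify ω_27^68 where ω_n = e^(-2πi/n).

Since ω_27^27 = 1, powers reduce modulo 27.
68 mod 27 = 14
So ω_27^68 = ω_27^14 = e^(-2πi·14/27)

ω_27^68 = ω_27^14 = -0.9932+0.1161i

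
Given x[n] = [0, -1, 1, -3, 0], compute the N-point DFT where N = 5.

X[k] = Σ(n=0 to 4) x[n] · ω_5^(nk)
where ω_5 = e^(-2πi/5)

Computing each X[k]:
X[0] = -3
X[1] = 1.3090-1.4001i
X[2] = 0.1910+4.3920i
X[3] = 0.1910-4.3920i
X[4] = 1.3090+1.4001i

X = [-3, 1.3090-1.4001i, 0.1910+4.3920i, 0.1910-4.3920i, 1.3090+1.4001i]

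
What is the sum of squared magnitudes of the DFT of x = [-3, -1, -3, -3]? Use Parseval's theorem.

Parseval: Σ|x[n]|² = (1/N)Σ|X[k]|², so Σ|X[k]|² = N·Σ|x[n]|² = 4·28.0000

Σ|X[k]|² = N·Σ|x[n]|² = 4·28.0000 = 112.0000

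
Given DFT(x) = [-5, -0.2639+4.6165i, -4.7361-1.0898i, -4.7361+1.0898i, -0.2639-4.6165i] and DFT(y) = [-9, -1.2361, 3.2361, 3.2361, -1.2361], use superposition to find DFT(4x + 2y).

By linearity: DFT(4x + 2y) = 4·DFT(x) + 2·DFT(y)
= 4·[-5, -0.2639+4.6165i, -4.7361-1.0898i, -4.7361+1.0898i, -0.2639-4.6165i] + 2·[-9, -1.2361, 3.2361, 3.2361, -1.2361]

Computing element-wise:
Z[0] = 4·(-5) + 2·(-9) = -38
Z[1] = 4·(-0.2639+4.6165i) + 2·(-1.2361) = -3.5278+18.4660i
Z[2] = 4·(-4.7361-1.0898i) + 2·(3.2361) = -12.4722-4.3592i
Z[3] = 4·(-4.7361+1.0898i) + 2·(3.2361) = -12.4722+4.3592i
Z[4] = 4·(-0.2639-4.6165i) + 2·(-1.2361) = -3.5278-18.4660i

DFT(4x + 2y) = 4·X + 2·Y = [-38, -3.5278+18.4660i, -12.4722-4.3592i, -12.4722+4.3592i, -3.5278-18.4660i]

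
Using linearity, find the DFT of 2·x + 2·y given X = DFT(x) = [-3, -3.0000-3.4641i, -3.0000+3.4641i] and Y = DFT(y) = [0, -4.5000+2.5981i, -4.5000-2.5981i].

By linearity: DFT(2x + 2y) = 2·DFT(x) + 2·DFT(y)
= 2·[-3, -3.0000-3.4641i, -3.0000+3.4641i] + 2·[0, -4.5000+2.5981i, -4.5000-2.5981i]

Computing element-wise:
Z[0] = 2·(-3) + 2·(0) = -6
Z[1] = 2·(-3.0000-3.4641i) + 2·(-4.5000+2.5981i) = -15.0000-1.7320i
Z[2] = 2·(-3.0000+3.4641i) + 2·(-4.5000-2.5981i) = -15.0000+1.7320i

DFT(2x + 2y) = 2·X + 2·Y = [-6, -15.0000-1.7320i, -15.0000+1.7320i]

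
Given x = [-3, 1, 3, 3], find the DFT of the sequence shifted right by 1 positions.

Time shift by 1: X_shifted[k] = ω_4^(1k) · X[k]
Shifted x = [3, -3, 1, 3]

DFT(x[n-1]) = [4, 2+6i, 4, 2-6i]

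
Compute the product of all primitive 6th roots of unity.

The primitive 6th roots of unity are ω_6^k for k coprime to 6: k ∈ {1, 5}
Their product equals the constant term of the cyclotomic polynomial Φ_6(x) up to sign.
For n ≥ 3, the product of all primitive nth roots of unity is 1. (For n=1 it is 1; for n=2 it is -1.)

1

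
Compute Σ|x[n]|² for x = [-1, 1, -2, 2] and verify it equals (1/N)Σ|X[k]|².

Time domain:
Σ|x[n]|² = |-1|² + |1|² + |-2|² + |2|² = 10.0000

Frequency domain:
(1/4)Σ|X[k]|² = (1/4)(|0|² + |1+1i|² + |-6|² + |1-1i|²) = (1/4)·40.0000 = 10.0000

Both sides agree, confirming Parseval's theorem.

Σ|x[n]|² = (1/N)Σ|X[k]|² = 10.0000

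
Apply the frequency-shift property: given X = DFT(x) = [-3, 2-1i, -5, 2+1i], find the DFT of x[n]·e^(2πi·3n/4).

Modulation property: DFT(ω_4^(-3n)·x[n]) = X[(k-3) mod 4], so circularly shift X by 3 positions.

X[k-3] = [2-1i, -5, 2+1i, -3]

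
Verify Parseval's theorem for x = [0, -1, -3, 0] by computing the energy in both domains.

Time domain:
Σ|x[n]|² = |0|² + |-1|² + |-3|² + |0|² = 10.0000

Frequency domain:
(1/4)Σ|X[k]|² = (1/4)(|-4|² + |3+1i|² + |-2|² + |3-1i|²) = (1/4)·40.0000 = 10.0000

Both sides agree, confirming Parseval's theorem.

Σ|x[n]|² = (1/N)Σ|X[k]|² = 10.0000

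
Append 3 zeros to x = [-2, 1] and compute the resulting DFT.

Original 2-point DFT: [-1, -3]
Zero-padded 5-point DFT provides frequency interpolation.

DFT_5([x, 0, ...]) = [-1, -1.6910-0.9511i, -2.8090-0.5878i, -2.8090+0.5878i, -1.6910+0.9511i]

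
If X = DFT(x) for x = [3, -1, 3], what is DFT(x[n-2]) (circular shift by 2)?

Time shift by 2: X_shifted[k] = ω_3^(2k) · X[k]
Shifted x = [-1, 3, 3]

DFT(x[n-2]) = [5, -4, -4]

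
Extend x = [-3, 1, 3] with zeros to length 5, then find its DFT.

Original 3-point DFT: [1, -5.0000+1.7321i, -5.0000-1.7321i]
Zero-padded 5-point DFT provides frequency interpolation.

DFT_5([x, 0, ...]) = [1, -5.1180-2.7144i, -2.8820+2.2654i, -2.8820-2.2654i, -5.1180+2.7144i]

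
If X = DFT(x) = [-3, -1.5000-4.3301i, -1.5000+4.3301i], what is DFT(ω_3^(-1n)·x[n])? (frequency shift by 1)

Modulation property: DFT(ω_3^(-1n)·x[n]) = X[(k-1) mod 3], so circularly shift X by 1 positions.

X[k-1] = [-1.5000+4.3301i, -3, -1.5000-4.3301i]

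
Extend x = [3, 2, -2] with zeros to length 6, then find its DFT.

Original 3-point DFT: [3, 3.0000-3.4641i, 3.0000+3.4641i]
Zero-padded 6-point DFT provides frequency interpolation.

DFT_6([x, 0, ...]) = [3, 5, 3.0000-3.4641i, -1, 3.0000+3.4641i, 5]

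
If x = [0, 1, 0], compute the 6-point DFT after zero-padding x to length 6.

Original 3-point DFT: [1, -0.5000-0.8660i, -0.5000+0.8660i]
Zero-padded 6-point DFT provides frequency interpolation.

DFT_6([x, 0, ...]) = [1, 0.5000-0.8660i, -0.5000-0.8660i, -1, -0.5000+0.8660i, 0.5000+0.8660i]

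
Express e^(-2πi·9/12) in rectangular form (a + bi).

ω_12^9 = e^(-2πi·9/12)
= cos(-2π·9/12) + i·sin(-2π·9/12)
= cos(-18π/12) + i·sin(-18π/12)

ω_12^9 = cos(-18π/12) + i·sin(-18π/12) = 1i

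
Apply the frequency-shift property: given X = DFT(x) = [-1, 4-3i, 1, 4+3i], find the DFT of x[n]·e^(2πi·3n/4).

Modulation property: DFT(ω_4^(-3n)·x[n]) = X[(k-3) mod 4], so circularly shift X by 3 positions.

X[k-3] = [4-3i, 1, 4+3i, -1]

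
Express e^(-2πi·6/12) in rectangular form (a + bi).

ω_12^6 = e^(-2πi·6/12)
= cos(-2π·6/12) + i·sin(-2π·6/12)
= cos(-12π/12) + i·sin(-12π/12)

ω_12^6 = cos(-12π/12) + i·sin(-12π/12) = -1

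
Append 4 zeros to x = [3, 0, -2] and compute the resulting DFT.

Original 3-point DFT: [1, 4.0000-1.7321i, 4.0000+1.7321i]
Zero-padded 7-point DFT provides frequency interpolation.

DFT_7([x, 0, ...]) = [1, 3.4450+1.9499i, 4.8019-0.8678i, 1.7530-1.5637i, 1.7530+1.5637i, 4.8019+0.8678i, 3.4450-1.9499i]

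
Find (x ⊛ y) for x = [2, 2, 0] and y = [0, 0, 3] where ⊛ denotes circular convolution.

(x ⊛ y)[n] = Σ(m=0 to 2) x[m] · y[(n-m) mod 3]

Computing each output sample:
(x ⊛ y)[0] = 6
(x ⊛ y)[1] = 0
(x ⊛ y)[2] = 6

x ⊛ y = [6, 0, 6]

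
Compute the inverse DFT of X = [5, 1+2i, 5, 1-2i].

x[n] = (1/4) Σ(k=0 to 3) X[k] · e^(2πikn/4)

Computing each x[n]:
x[0] = 3
x[1] = -1
x[2] = 2
x[3] = 1

x = [3, -1, 2, 1]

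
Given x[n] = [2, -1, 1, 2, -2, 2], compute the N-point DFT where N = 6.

X[k] = Σ(n=0 to 5) x[n] · ω_6^(nk)
where ω_6 = e^(-2πi/6)

Computing each X[k]:
X[0] = 4
X[1] = 1
X[2] = 4.0000+5.1962i
X[3] = -2
X[4] = 4.0000-5.1962i
X[5] = 1

X = [4, 1, 4.0000+5.1962i, -2, 4.0000-5.1962i, 1]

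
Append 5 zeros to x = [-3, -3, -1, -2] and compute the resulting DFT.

Original 4-point DFT: [-9, -2+1i, 1, -2-1i]
Zero-padded 9-point DFT provides frequency interpolation.

DFT_9([x, 0, ...]) = [-9, -4.4718+4.6452i, -1.5813+1.5644i, -3.0000+1.7321i, 0.0530+2.1153i, 0.0530-2.1153i, -3.0000-1.7321i, -1.5813-1.5644i, -4.4718-4.6452i]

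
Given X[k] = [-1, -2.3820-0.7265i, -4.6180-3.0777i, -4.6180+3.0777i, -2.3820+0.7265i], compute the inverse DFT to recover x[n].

x[n] = (1/5) Σ(k=0 to 4) X[k] · e^(2πikn/5)

Computing each x[n]:
x[0] = -3
x[1] = 2
x[2] = -1
x[3] = 1
x[4] = 0

x = [-3, 2, -1, 1, 0]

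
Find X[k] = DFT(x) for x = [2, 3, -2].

X[k] = Σ(n=0 to 2) x[n] · ω_3^(nk)
where ω_3 = e^(-2πi/3)

Computing each X[k]:
X[0] = 3
X[1] = 1.5000-4.3301i
X[2] = 1.5000+4.3301i

X = [3, 1.5000-4.3301i, 1.5000+4.3301i]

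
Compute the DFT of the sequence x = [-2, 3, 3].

X[k] = Σ(n=0 to 2) x[n] · ω_3^(nk)
where ω_3 = e^(-2πi/3)

Computing each X[k]:
X[0] = 4
X[1] = -5
X[2] = -5

X = [4, -5, -5]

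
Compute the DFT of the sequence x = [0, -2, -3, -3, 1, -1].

X[k] = Σ(n=0 to 5) x[n] · ω_6^(nk)
where ω_6 = e^(-2πi/6)

Computing each X[k]:
X[0] = -8
X[1] = 2.5000+4.3301i
X[2] = -0.5000-2.5981i
X[3] = 4
X[4] = -0.5000+2.5981i
X[5] = 2.5000-4.3301i

X = [-8, 2.5000+4.3301i, -0.5000-2.5981i, 4, -0.5000+2.5981i, 2.5000-4.3301i]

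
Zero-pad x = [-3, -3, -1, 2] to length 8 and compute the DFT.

Original 4-point DFT: [-5, -2+5i, -3, -2-5i]
Zero-padded 8-point DFT provides frequency interpolation.

DFT_8([x, 0, ...]) = [-5, -6.5355+1.7071i, -2+5i, 0.5355-0.2929i, -3, 0.5355+0.2929i, -2-5i, -6.5355-1.7071i]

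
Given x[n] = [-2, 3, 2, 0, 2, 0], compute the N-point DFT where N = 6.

X[k] = Σ(n=0 to 5) x[n] · ω_6^(nk)
where ω_6 = e^(-2πi/6)

Computing each X[k]:
X[0] = 5
X[1] = -2.5000-2.5981i
X[2] = -5.5000-2.5981i
X[3] = -1
X[4] = -5.5000+2.5981i
X[5] = -2.5000+2.5981i

X = [5, -2.5000-2.5981i, -5.5000-2.5981i, -1, -5.5000+2.5981i, -2.5000+2.5981i]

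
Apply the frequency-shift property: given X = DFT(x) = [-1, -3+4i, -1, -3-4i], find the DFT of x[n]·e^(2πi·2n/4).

Modulation property: DFT(ω_4^(-2n)·x[n]) = X[(k-2) mod 4], so circularly shift X by 2 positions.

X[k-2] = [-1, -3-4i, -1, -3+4i]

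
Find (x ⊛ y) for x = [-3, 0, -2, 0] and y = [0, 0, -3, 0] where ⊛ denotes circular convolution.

(x ⊛ y)[n] = Σ(m=0 to 3) x[m] · y[(n-m) mod 4]

Computing each output sample:
(x ⊛ y)[0] = 6
(x ⊛ y)[1] = 0
(x ⊛ y)[2] = 9
(x ⊛ y)[3] = 0

x ⊛ y = [6, 0, 9, 0]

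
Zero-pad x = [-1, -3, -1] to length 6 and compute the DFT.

Original 3-point DFT: [-5, 1.0000+1.7321i, 1.0000-1.7321i]
Zero-padded 6-point DFT provides frequency interpolation.

DFT_6([x, 0, ...]) = [-5, -2.0000+3.4641i, 1.0000+1.7321i, 1, 1.0000-1.7321i, -2.0000-3.4641i]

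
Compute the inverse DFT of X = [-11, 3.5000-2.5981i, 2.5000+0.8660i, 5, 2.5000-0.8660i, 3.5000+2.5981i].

x[n] = (1/6) Σ(k=0 to 5) X[k] · e^(2πikn/6)

Computing each x[n]:
x[0] = 1
x[1] = -2
x[2] = -1
x[3] = -3
x[4] = -3
x[5] = -3

x = [1, -2, -1, -3, -3, -3]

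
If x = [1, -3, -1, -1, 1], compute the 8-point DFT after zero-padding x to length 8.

Original 5-point DFT: [-3, 2.0000+3.8042i, 2.0000+2.3511i, 2.0000-2.3511i, 2.0000-3.8042i]
Zero-padded 8-point DFT provides frequency interpolation.

DFT_8([x, 0, ...]) = [-3, -1.4142+3.8284i, 3+2i, 1.4142+1.8284i, 5, 1.4142-1.8284i, 3-2i, -1.4142-3.8284i]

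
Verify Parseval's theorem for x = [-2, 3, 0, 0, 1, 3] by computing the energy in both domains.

Time domain:
Σ|x[n]|² = |-2|² + |3|² + |0|² + |0|² + |1|² + |3|² = 23.0000

Frequency domain:
(1/6)Σ|X[k]|² = (1/6)(|5|² + |0.5000+0.8660i|² + |-5.5000-0.8660i|² + |-7|² + |-5.5000+0.8660i|² + |0.5000-0.8660i|²) = (1/6)·138.0000 = 23.0000

Both sides agree, confirming Parseval's theorem.

Σ|x[n]|² = (1/N)Σ|X[k]|² = 23.0000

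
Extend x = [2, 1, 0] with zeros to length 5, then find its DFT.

Original 3-point DFT: [3, 1.5000-0.8660i, 1.5000+0.8660i]
Zero-padded 5-point DFT provides frequency interpolation.

DFT_5([x, 0, ...]) = [3, 2.3090-0.9511i, 1.1910-0.5878i, 1.1910+0.5878i, 2.3090+0.9511i]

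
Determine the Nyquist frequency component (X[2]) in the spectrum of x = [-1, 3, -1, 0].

X[2] = Σ(n=0 to 3) x[n] · ω_4^(2n) where ω_4 = e^(-2πi/4)
= (-1)·ω_4^0 + (3)·ω_4^2 + (-1)·ω_4^4 + (0)·ω_4^6

X[2] = -5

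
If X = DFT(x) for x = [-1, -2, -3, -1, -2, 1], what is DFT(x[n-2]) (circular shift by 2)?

Time shift by 2: X_shifted[k] = ω_6^(2k) · X[k]
Shifted x = [-2, 1, -1, -2, -3, -1]

DFT(x[n-2]) = [-8, 2.0000-3.4641i, -2, -4, -2, 2.0000+3.4641i]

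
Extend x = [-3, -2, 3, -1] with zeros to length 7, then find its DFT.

Original 4-point DFT: [-3, -6+1i, 3, -6-1i]
Zero-padded 7-point DFT provides frequency interpolation.

DFT_7([x, 0, ...]) = [-3, -4.0136-0.9272i, -5.8814+2.4697i, 0.8949+4.1882i, 0.8949-4.1882i, -5.8814-2.4697i, -4.0136+0.9272i]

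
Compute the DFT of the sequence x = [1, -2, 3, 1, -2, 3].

X[k] = Σ(n=0 to 5) x[n] · ω_6^(nk)
where ω_6 = e^(-2πi/6)

Computing each X[k]:
X[0] = 4
X[1] = 0
X[2] = 1.0000+8.6603i
X[3] = 0
X[4] = 1.0000-8.6603i
X[5] = 0

X = [4, 0, 1.0000+8.6603i, 0, 1.0000-8.6603i, 0]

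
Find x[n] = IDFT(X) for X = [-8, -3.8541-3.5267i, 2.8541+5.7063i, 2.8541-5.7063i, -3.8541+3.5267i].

x[n] = (1/5) Σ(k=0 to 4) X[k] · e^(2πikn/5)

Computing each x[n]:
x[0] = -2
x[1] = -3
x[2] = 3
x[3] = -3
x[4] = -3

x = [-2, -3, 3, -3, -3]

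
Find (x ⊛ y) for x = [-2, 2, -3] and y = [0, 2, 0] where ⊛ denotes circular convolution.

(x ⊛ y)[n] = Σ(m=0 to 2) x[m] · y[(n-m) mod 3]

Computing each output sample:
(x ⊛ y)[0] = -6
(x ⊛ y)[1] = -4
(x ⊛ y)[2] = 4

x ⊛ y = [-6, -4, 4]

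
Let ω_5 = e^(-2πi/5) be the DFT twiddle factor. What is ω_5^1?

ω_5^1 = e^(-2πi·1/5)
= cos(-2π·1/5) + i·sin(-2π·1/5)
= cos(-2π/5) + i·sin(-2π/5)

ω_5^1 = cos(-2π/5) + i·sin(-2π/5) = 0.3090-0.9511i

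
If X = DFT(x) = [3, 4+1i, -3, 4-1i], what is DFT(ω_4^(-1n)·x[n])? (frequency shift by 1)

Modulation property: DFT(ω_4^(-1n)·x[n]) = X[(k-1) mod 4], so circularly shift X by 1 positions.

X[k-1] = [4-1i, 3, 4+1i, -3]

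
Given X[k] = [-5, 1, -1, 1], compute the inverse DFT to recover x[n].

x[n] = (1/4) Σ(k=0 to 3) X[k] · e^(2πikn/4)

Computing each x[n]:
x[0] = -1
x[1] = -1
x[2] = -2
x[3] = -1

x = [-1, -1, -2, -1]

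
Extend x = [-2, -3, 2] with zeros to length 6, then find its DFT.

Original 3-point DFT: [-3, -1.5000+4.3301i, -1.5000-4.3301i]
Zero-padded 6-point DFT provides frequency interpolation.

DFT_6([x, 0, ...]) = [-3, -4.5000+0.8660i, -1.5000+4.3301i, 3, -1.5000-4.3301i, -4.5000-0.8660i]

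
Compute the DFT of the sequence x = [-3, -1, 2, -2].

X[k] = Σ(n=0 to 3) x[n] · ω_4^(nk)
where ω_4 = e^(-2πi/4)

Computing each X[k]:
X[0] = -4
X[1] = -5-1i
X[2] = 2
X[3] = -5+1i

X = [-4, -5-1i, 2, -5+1i]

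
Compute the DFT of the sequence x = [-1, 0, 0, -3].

X[k] = Σ(n=0 to 3) x[n] · ω_4^(nk)
where ω_4 = e^(-2πi/4)

Computing each X[k]:
X[0] = -4
X[1] = -1-3i
X[2] = 2
X[3] = -1+3i

X = [-4, -1-3i, 2, -1+3i]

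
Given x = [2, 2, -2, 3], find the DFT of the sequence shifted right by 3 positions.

Time shift by 3: X_shifted[k] = ω_4^(3k) · X[k]
Shifted x = [2, -2, 3, 2]

DFT(x[n-3]) = [5, -1+4i, 5, -1-4i]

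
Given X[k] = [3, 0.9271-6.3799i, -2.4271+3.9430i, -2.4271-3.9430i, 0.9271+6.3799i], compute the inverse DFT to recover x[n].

x[n] = (1/5) Σ(k=0 to 4) X[k] · e^(2πikn/5)

Computing each x[n]:
x[0] = 0
x[1] = 3
x[2] = 3
x[3] = -3
x[4] = 0

x = [0, 3, 3, -3, 0]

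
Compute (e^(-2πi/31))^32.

Since ω_31^31 = 1, powers reduce modulo 31.
32 mod 31 = 1
So ω_31^32 = ω_31^1 = e^(-2πi·1/31)

ω_31^32 = ω_31^1 = 0.9795-0.2013i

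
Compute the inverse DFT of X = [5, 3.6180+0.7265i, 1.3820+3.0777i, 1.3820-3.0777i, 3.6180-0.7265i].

x[n] = (1/5) Σ(k=0 to 4) X[k] · e^(2πikn/5)

Computing each x[n]:
x[0] = 3
x[1] = 0
x[2] = 1
x[3] = -1
x[4] = 2

x = [3, 0, 1, -1, 2]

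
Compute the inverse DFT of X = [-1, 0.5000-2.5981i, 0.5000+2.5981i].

x[n] = (1/3) Σ(k=0 to 2) X[k] · e^(2πikn/3)

Computing each x[n]:
x[0] = 0
x[1] = 1
x[2] = -2

x = [0, 1, -2]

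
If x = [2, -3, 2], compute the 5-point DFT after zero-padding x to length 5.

Original 3-point DFT: [1, 2.5000+4.3301i, 2.5000-4.3301i]
Zero-padded 5-point DFT provides frequency interpolation.

DFT_5([x, 0, ...]) = [1, -0.5451+1.6776i, 5.0451+3.6655i, 5.0451-3.6655i, -0.5451-1.6776i]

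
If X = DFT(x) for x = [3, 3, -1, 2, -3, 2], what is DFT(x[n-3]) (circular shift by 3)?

Time shift by 3: X_shifted[k] = ω_6^(3k) · X[k]
Shifted x = [2, -3, 2, 3, 3, -1]

DFT(x[n-3]) = [6, -5.5000+2.5981i, 4.5000+0.8660i, 8, 4.5000-0.8660i, -5.5000-2.5981i]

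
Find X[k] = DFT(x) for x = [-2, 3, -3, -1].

X[k] = Σ(n=0 to 3) x[n] · ω_4^(nk)
where ω_4 = e^(-2πi/4)

Computing each X[k]:
X[0] = -3
X[1] = 1-4i
X[2] = -7
X[3] = 1+4i

X = [-3, 1-4i, -7, 1+4i]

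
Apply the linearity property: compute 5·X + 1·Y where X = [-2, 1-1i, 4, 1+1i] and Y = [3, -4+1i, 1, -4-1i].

By linearity: DFT(5x + 1y) = 5·DFT(x) + 1·DFT(y)
= 5·[-2, 1-1i, 4, 1+1i] + 1·[3, -4+1i, 1, -4-1i]

Computing element-wise:
Z[0] = 5·(-2) + 1·(3) = -7
Z[1] = 5·(1-1i) + 1·(-4+1i) = 1-4i
Z[2] = 5·(4) + 1·(1) = 21
Z[3] = 5·(1+1i) + 1·(-4-1i) = 1+4i

DFT(5x + 1y) = 5·X + 1·Y = [-7, 1-4i, 21, 1+4i]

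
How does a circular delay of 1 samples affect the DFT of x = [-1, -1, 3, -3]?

Time shift by 1: X_shifted[k] = ω_4^(1k) · X[k]
Shifted x = [-3, -1, -1, 3]

DFT(x[n-1]) = [-2, -2+4i, -6, -2-4i]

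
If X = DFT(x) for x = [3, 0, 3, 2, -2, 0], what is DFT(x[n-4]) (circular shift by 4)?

Time shift by 4: X_shifted[k] = ω_6^(4k) · X[k]
Shifted x = [3, 2, -2, 0, 3, 0]

DFT(x[n-4]) = [6, 3.5000+2.5981i, 1.5000-6.0622i, 2, 1.5000+6.0622i, 3.5000-2.5981i]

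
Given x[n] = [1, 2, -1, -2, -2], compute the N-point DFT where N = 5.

X[k] = Σ(n=0 to 4) x[n] · ω_5^(nk)
where ω_5 = e^(-2πi/5)

Computing each X[k]:
X[0] = -2
X[1] = 3.4271-4.3920i
X[2] = 0.0729-1.4001i
X[3] = 0.0729+1.4001i
X[4] = 3.4271+4.3920i

X = [-2, 3.4271-4.3920i, 0.0729-1.4001i, 0.0729+1.4001i, 3.4271+4.3920i]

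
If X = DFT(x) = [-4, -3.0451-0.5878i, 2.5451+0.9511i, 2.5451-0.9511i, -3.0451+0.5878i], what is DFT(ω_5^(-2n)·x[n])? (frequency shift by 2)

Modulation property: DFT(ω_5^(-2n)·x[n]) = X[(k-2) mod 5], so circularly shift X by 2 positions.

X[k-2] = [2.5451-0.9511i, -3.0451+0.5878i, -4, -3.0451-0.5878i, 2.5451+0.9511i]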